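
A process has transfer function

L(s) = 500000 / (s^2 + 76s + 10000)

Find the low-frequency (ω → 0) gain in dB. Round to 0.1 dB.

34.0 dB

L(0) = 500000 / 10000 = 50
20 log₁₀(50) ≈ 33.98 dB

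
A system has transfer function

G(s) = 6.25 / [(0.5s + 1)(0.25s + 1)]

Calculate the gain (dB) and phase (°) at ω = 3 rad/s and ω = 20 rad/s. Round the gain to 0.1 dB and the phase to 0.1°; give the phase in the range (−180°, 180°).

ω = 3: 8.9 dB, -93.2°; ω = 20: -18.3 dB, -163.0°

At ω = 3 rad/s:
pole (1 + j3·0.5) = 1 + j1.5 → |·| ≈ 1.8028, ∠ ≈ 56.31°
pole (1 + j3·0.25) = 1 + j0.75 → |·| ≈ 1.25, ∠ ≈ 36.87°
|G| = 6.25 · 1 / (1.8028 · 1.25) ≈ 2.7735
Gain = 20 log₁₀(2.7735) ≈ 8.86 dB
∠G = (0°) − (56.31° + 36.87°) = -93.18°

At ω = 20 rad/s:
pole (1 + j20·0.5) = 1 + j10 → |·| ≈ 10.05, ∠ ≈ 84.29°
pole (1 + j20·0.25) = 1 + j5 → |·| ≈ 5.099, ∠ ≈ 78.69°
|G| = 6.25 · 1 / (10.05 · 5.099) ≈ 0.12196
Gain = 20 log₁₀(0.12196) ≈ -18.28 dB
∠G = (0°) − (84.29° + 78.69°) = -162.98°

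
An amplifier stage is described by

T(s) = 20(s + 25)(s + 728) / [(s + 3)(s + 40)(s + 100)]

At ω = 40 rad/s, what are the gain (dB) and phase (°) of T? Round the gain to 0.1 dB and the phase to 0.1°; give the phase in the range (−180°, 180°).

At s = jω = j40:
zero (s+25): 25 + j40 → |·| = √(25²+40²) = √2225 ≈ 47.17, ∠ = arctan(40/25) ≈ 57.99°
zero (s+728): 728 + j40 → |·| = √(728²+40²) = √531584 ≈ 729.1, ∠ = arctan(40/728) ≈ 3.14°
pole (s+3): 3 + j40 → |·| = √(3²+40²) = √1609 ≈ 40.112, ∠ = arctan(40/3) ≈ 85.71°
pole (s+40): 40 + j40 → |·| = √(40²+40²) = √3200 ≈ 56.569, ∠ = arctan(40/40) ≈ 45.00°
pole (s+100): 100 + j40 → |·| = √(100²+40²) = √11600 ≈ 107.7, ∠ = arctan(40/100) ≈ 21.80°
|T| = 20 · 34392 / 2.4438e+05 ≈ 2.8146
Gain = 20 log₁₀(2.8146) ≈ 8.99 dB
∠T = 61.13° − 152.51° = -91.38°

9.0 dB, -91.4°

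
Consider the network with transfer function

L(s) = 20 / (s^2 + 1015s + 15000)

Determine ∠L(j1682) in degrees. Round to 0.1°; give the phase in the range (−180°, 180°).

Substitute s = j1682:
Numerator: 20 = 20 + j0
Denominator: (j1682)^2 + 1015(j1682) + 15000 = -2814124 + j1707230
|N| = √(20² + 0²) ≈ 20, ∠N ≈ 0.00°
|D| = √(2814124² + 1707230²) ≈ 3.2915e+06, ∠D ≈ 148.76°
∠L = 0.00° − 148.76° = -148.76°

-148.8°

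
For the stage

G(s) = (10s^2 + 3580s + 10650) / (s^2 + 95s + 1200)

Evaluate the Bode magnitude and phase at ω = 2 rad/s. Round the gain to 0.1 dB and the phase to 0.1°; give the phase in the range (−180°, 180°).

20.5 dB, 25.0°

Substitute s = j2:
Numerator: 10(j2)^2 + 3580(j2) + 10650 = 10610 + j7160
Denominator: (j2)^2 + 95(j2) + 1200 = 1196 + j190
|N| = √(10610² + 7160²) ≈ 12800, ∠N ≈ 34.01°
|D| = √(1196² + 190²) ≈ 1211, ∠D ≈ 9.03°
|G| = 12800 / 1211 ≈ 10.57
Gain = 20 log₁₀(10.57) ≈ 20.48 dB
∠G = 34.01° − 9.03° = 24.98°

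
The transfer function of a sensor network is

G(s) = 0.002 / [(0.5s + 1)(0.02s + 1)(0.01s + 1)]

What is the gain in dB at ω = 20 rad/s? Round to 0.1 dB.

-74.8 dB

At ω = 20 rad/s:
pole (1 + j20·0.5) = 1 + j10 → |·| ≈ 10.05, ∠ ≈ 84.29°
pole (1 + j20·0.02) = 1 + j0.4 → |·| ≈ 1.077, ∠ ≈ 21.80°
pole (1 + j20·0.01) = 1 + j0.2 → |·| ≈ 1.0198, ∠ ≈ 11.31°
|G| = 0.002 · 1 / (10.05 · 1.077 · 1.0198) ≈ 0.00018119
Gain = 20 log₁₀(0.00018119) ≈ -74.84 dB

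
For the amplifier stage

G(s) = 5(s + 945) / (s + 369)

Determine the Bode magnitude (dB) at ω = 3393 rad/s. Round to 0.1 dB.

14.3 dB

At s = jω = j3393:
zero (s+945): 945 + j3393 → |·| = √(945²+3393²) = √12405474 ≈ 3522.1, ∠ = arctan(3393/945) ≈ 74.44°
pole (s+369): 369 + j3393 → |·| = √(369²+3393²) = √11648610 ≈ 3413, ∠ = arctan(3393/369) ≈ 83.79°
|G| = 5 · 3522.1 / 3413 ≈ 5.1598
Gain = 20 log₁₀(5.1598) ≈ 14.25 dB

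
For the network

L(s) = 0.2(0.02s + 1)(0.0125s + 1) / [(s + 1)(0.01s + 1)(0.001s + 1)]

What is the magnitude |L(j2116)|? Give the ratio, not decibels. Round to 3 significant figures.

0.00214

At ω = 2116 rad/s:
zero (1 + j2116·0.02) = 1 + j42.32 → |·| ≈ 42.332, ∠ ≈ 88.65°
zero (1 + j2116·0.0125) = 1 + j26.45 → |·| ≈ 26.469, ∠ ≈ 87.83°
pole (1 + j2116·1) = 1 + j2116 → |·| ≈ 2116, ∠ ≈ 89.97°
pole (1 + j2116·0.01) = 1 + j21.16 → |·| ≈ 21.184, ∠ ≈ 87.29°
pole (1 + j2116·0.001) = 1 + j2.116 → |·| ≈ 2.3404, ∠ ≈ 64.71°
|L| = 0.2 · 42.332 · 26.469 / (2116 · 21.184 · 2.3404) ≈ 0.0021361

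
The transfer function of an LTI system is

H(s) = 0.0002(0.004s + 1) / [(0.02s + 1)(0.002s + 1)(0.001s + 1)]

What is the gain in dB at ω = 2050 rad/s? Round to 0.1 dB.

At ω = 2050 rad/s:
zero (1 + j2050·0.004) = 1 + j8.2 → |·| ≈ 8.2608, ∠ ≈ 83.05°
pole (1 + j2050·0.02) = 1 + j41 → |·| ≈ 41.012, ∠ ≈ 88.60°
pole (1 + j2050·0.002) = 1 + j4.1 → |·| ≈ 4.2202, ∠ ≈ 76.29°
pole (1 + j2050·0.001) = 1 + j2.05 → |·| ≈ 2.2809, ∠ ≈ 64.00°
|H| = 0.0002 · 8.2608 / (41.012 · 4.2202 · 2.2809) ≈ 4.1851e-06
Gain = 20 log₁₀(4.1851e-06) ≈ -107.57 dB

-107.6 dB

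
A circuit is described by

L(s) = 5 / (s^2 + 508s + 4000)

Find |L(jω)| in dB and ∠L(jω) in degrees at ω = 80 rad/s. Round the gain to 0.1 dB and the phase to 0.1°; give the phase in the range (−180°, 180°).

Substitute s = j80:
Numerator: 5 = 5 + j0
Denominator: (j80)^2 + 508(j80) + 4000 = -2400 + j40640
|N| = √(5² + 0²) ≈ 5, ∠N ≈ 0.00°
|D| = √(2400² + 40640²) ≈ 40711, ∠D ≈ 93.38°
|L| = 5 / 40711 ≈ 0.00012282
Gain = 20 log₁₀(0.00012282) ≈ -78.21 dB
∠L = 0.00° − 93.38° = -93.38°

-78.2 dB, -93.4°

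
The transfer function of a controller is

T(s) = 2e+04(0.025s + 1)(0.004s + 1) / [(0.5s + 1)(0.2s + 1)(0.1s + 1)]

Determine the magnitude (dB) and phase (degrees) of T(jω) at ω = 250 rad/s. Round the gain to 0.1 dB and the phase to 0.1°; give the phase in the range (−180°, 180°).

At ω = 250 rad/s:
zero (1 + j250·0.025) = 1 + j6.25 → |·| ≈ 6.3295, ∠ ≈ 80.91°
zero (1 + j250·0.004) = 1 + j1 → |·| ≈ 1.4142, ∠ ≈ 45.00°
pole (1 + j250·0.5) = 1 + j125 → |·| ≈ 125, ∠ ≈ 89.54°
pole (1 + j250·0.2) = 1 + j50 → |·| ≈ 50.01, ∠ ≈ 88.85°
pole (1 + j250·0.1) = 1 + j25 → |·| ≈ 25.02, ∠ ≈ 87.71°
|T| = 2e+04 · 6.3295 · 1.4142 / (125 · 50.01 · 25.02) ≈ 1.1446
Gain = 20 log₁₀(1.1446) ≈ 1.17 dB
∠T = (80.91° + 45.00°) − (89.54° + 88.85° + 87.71°) = -140.19°

1.2 dB, -140.2°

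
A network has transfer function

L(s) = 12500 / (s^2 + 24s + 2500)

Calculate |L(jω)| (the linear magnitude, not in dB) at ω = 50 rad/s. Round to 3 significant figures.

10.4

At s = jω = j50:
quadratic: (j50)² + 24·j50 + 2500 = 0 + j1200 → |·| ≈ 1200, ∠ ≈ 90.00°
|L| = 12500 / 1200 ≈ 10.417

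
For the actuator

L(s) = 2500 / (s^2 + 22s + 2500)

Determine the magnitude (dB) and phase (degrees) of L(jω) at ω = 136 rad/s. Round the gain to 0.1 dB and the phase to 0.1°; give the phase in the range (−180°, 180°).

At s = jω = j136:
quadratic: (j136)² + 22·j136 + 2500 = -15996 + j2992 → |·| ≈ 16273, ∠ ≈ 169.41°
|L| = 2500 / 16273 ≈ 0.15363
Gain = 20 log₁₀(0.15363) ≈ -16.27 dB
∠L = 0.00° − 169.41° = -169.41°

-16.3 dB, -169.4°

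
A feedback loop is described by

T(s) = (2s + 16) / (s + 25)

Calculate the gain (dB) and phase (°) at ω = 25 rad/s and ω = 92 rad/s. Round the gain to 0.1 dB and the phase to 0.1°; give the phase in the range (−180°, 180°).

ω = 25: 3.4 dB, 27.3°; ω = 92: 5.7 dB, 10.2°

Substitute s = j25:
Numerator: 2(j25) + 16 = 16 + j50
Denominator: (j25) + 25 = 25 + j25
|N| = √(16² + 50²) ≈ 52.498, ∠N ≈ 72.26°
|D| = √(25² + 25²) ≈ 35.355, ∠D ≈ 45.00°
|T| = 52.498 / 35.355 ≈ 1.4849
Gain = 20 log₁₀(1.4849) ≈ 3.43 dB
∠T = 72.26° − 45.00° = 27.26°

Substitute s = j92:
Numerator: 2(j92) + 16 = 16 + j184
Denominator: (j92) + 25 = 25 + j92
|N| = √(16² + 184²) ≈ 184.69, ∠N ≈ 85.03°
|D| = √(25² + 92²) ≈ 95.336, ∠D ≈ 74.80°
|T| = 184.69 / 95.336 ≈ 1.9373
Gain = 20 log₁₀(1.9373) ≈ 5.74 dB
∠T = 85.03° − 74.80° = 10.23°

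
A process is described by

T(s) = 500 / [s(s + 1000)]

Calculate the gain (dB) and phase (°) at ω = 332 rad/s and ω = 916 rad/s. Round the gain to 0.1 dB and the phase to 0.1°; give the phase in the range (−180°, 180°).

ω = 332: -56.9 dB, -108.4°; ω = 916: -67.9 dB, -132.5°

At s = jω = j332:
pole (s+1000): 1000 + j332 → |·| = √(1000²+332²) = √1110224 ≈ 1053.7, ∠ = arctan(332/1000) ≈ 18.37°
pole at origin: |s| = 332, ∠ = 90.00° (in denominator)
|T| = 500 / 3.4983e+05 ≈ 0.0014293
Gain = 20 log₁₀(0.0014293) ≈ -56.90 dB
∠T = 0.00° − 108.37° = -108.37°

At s = jω = j916:
pole (s+1000): 1000 + j916 → |·| = √(1000²+916²) = √1839056 ≈ 1356.1, ∠ = arctan(916/1000) ≈ 42.49°
pole at origin: |s| = 916, ∠ = 90.00° (in denominator)
|T| = 500 / 1.2422e+06 ≈ 0.00040251
Gain = 20 log₁₀(0.00040251) ≈ -67.90 dB
∠T = 0.00° − 132.49° = -132.49°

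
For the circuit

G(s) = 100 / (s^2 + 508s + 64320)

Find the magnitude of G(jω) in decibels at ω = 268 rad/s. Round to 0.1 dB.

-62.7 dB

Substitute s = j268:
Numerator: 100 = 100 + j0
Denominator: (j268)^2 + 508(j268) + 64320 = -7504 + j136144
|N| = √(100² + 0²) ≈ 100, ∠N ≈ 0.00°
|D| = √(7504² + 136144²) ≈ 1.3635e+05, ∠D ≈ 93.15°
|G| = 100 / 1.3635e+05 ≈ 0.00073341
Gain = 20 log₁₀(0.00073341) ≈ -62.69 dB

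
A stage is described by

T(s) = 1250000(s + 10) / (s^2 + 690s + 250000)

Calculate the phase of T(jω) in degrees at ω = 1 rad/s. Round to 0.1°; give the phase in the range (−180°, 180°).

5.6°

At s = jω = j1:
zero (s+10): 10 + j1 → |·| = √(10²+1²) = √101 ≈ 10.05, ∠ = arctan(1/10) ≈ 5.71°
quadratic: (j1)² + 690·j1 + 250000 = 249999 + j690 → |·| ≈ 2.5e+05, ∠ ≈ 0.16°
∠T = 5.71° − 0.16° = 5.55°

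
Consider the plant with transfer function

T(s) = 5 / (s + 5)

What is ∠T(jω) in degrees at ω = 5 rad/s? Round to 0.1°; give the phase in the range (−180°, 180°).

Substitute s = j5:
Numerator: 5 = 5 + j0
Denominator: (j5) + 5 = 5 + j5
|N| = √(5² + 0²) ≈ 5, ∠N ≈ 0.00°
|D| = √(5² + 5²) ≈ 7.0711, ∠D ≈ 45.00°
∠T = 0.00° − 45.00° = -45.00°

-45.0°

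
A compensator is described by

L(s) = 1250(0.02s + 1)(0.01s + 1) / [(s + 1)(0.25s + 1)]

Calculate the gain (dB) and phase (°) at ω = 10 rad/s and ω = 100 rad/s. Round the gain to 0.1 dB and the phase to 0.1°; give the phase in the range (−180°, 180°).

At ω = 10 rad/s:
zero (1 + j10·0.02) = 1 + j0.2 → |·| ≈ 1.0198, ∠ ≈ 11.31°
zero (1 + j10·0.01) = 1 + j0.1 → |·| ≈ 1.005, ∠ ≈ 5.71°
pole (1 + j10·1) = 1 + j10 → |·| ≈ 10.05, ∠ ≈ 84.29°
pole (1 + j10·0.25) = 1 + j2.5 → |·| ≈ 2.6926, ∠ ≈ 68.20°
|L| = 1250 · 1.0198 · 1.005 / (10.05 · 2.6926) ≈ 47.343
Gain = 20 log₁₀(47.343) ≈ 33.51 dB
∠L = (11.31° + 5.71°) − (84.29° + 68.20°) = -135.47°

At ω = 100 rad/s:
zero (1 + j100·0.02) = 1 + j2 → |·| ≈ 2.2361, ∠ ≈ 63.43°
zero (1 + j100·0.01) = 1 + j1 → |·| ≈ 1.4142, ∠ ≈ 45.00°
pole (1 + j100·1) = 1 + j100 → |·| ≈ 100, ∠ ≈ 89.43°
pole (1 + j100·0.25) = 1 + j25 → |·| ≈ 25.02, ∠ ≈ 87.71°
|L| = 1250 · 2.2361 · 1.4142 / (100 · 25.02) ≈ 1.5799
Gain = 20 log₁₀(1.5799) ≈ 3.97 dB
∠L = (63.43° + 45.00°) − (89.43° + 87.71°) = -68.71°

ω = 10: 33.5 dB, -135.5°; ω = 100: 4.0 dB, -68.7°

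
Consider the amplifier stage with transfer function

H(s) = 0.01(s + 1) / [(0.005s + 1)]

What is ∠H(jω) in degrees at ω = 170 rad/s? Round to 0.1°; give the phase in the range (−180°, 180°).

At ω = 170 rad/s:
zero (1 + j170·1) = 1 + j170 → |·| ≈ 170, ∠ ≈ 89.66°
pole (1 + j170·0.005) = 1 + j0.85 → |·| ≈ 1.3124, ∠ ≈ 40.36°
∠H = (89.66°) − (40.36°) = 49.30°

49.3°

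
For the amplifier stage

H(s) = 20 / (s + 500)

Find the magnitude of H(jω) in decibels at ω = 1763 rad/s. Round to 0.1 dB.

At s = jω = j1763:
pole (s+500): 500 + j1763 → |·| = √(500²+1763²) = √3358169 ≈ 1832.5, ∠ = arctan(1763/500) ≈ 74.17°
|H| = 20 / 1832.5 ≈ 0.010914
Gain = 20 log₁₀(0.010914) ≈ -39.24 dB

-39.2 dB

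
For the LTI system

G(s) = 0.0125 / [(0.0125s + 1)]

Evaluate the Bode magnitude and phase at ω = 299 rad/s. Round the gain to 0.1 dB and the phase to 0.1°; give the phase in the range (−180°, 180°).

-49.8 dB, -75.0°

At ω = 299 rad/s:
pole (1 + j299·0.0125) = 1 + j3.7375 → |·| ≈ 3.869, ∠ ≈ 75.02°
|G| = 0.0125 · 1 / (3.869) ≈ 0.0032308
Gain = 20 log₁₀(0.0032308) ≈ -49.81 dB
∠G = (0°) − (75.02°) = -75.02°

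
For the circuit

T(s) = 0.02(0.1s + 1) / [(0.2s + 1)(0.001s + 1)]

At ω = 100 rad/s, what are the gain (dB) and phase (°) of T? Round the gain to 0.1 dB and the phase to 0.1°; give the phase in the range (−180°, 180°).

-40.0 dB, -8.6°

At ω = 100 rad/s:
zero (1 + j100·0.1) = 1 + j10 → |·| ≈ 10.05, ∠ ≈ 84.29°
pole (1 + j100·0.2) = 1 + j20 → |·| ≈ 20.025, ∠ ≈ 87.14°
pole (1 + j100·0.001) = 1 + j0.1 → |·| ≈ 1.005, ∠ ≈ 5.71°
|T| = 0.02 · 10.05 / (20.025 · 1.005) ≈ 0.0099875
Gain = 20 log₁₀(0.0099875) ≈ -40.01 dB
∠T = (84.29°) − (87.14° + 5.71°) = -8.56°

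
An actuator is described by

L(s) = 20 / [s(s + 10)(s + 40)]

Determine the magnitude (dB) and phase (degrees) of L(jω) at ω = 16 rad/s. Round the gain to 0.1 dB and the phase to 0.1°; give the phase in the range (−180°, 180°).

At s = jω = j16:
pole (s+10): 10 + j16 → |·| = √(10²+16²) = √356 ≈ 18.868, ∠ = arctan(16/10) ≈ 57.99°
pole (s+40): 40 + j16 → |·| = √(40²+16²) = √1856 ≈ 43.081, ∠ = arctan(16/40) ≈ 21.80°
pole at origin: |s| = 16, ∠ = 90.00° (in denominator)
|L| = 20 / 13006 ≈ 0.0015378
Gain = 20 log₁₀(0.0015378) ≈ -56.26 dB
∠L = 0.00° − 169.79° = -169.79°

-56.3 dB, -169.8°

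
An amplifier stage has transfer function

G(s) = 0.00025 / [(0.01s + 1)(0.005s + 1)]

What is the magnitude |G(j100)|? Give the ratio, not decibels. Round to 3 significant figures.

At ω = 100 rad/s:
pole (1 + j100·0.01) = 1 + j1 → |·| ≈ 1.4142, ∠ ≈ 45.00°
pole (1 + j100·0.005) = 1 + j0.5 → |·| ≈ 1.118, ∠ ≈ 26.57°
|G| = 0.00025 · 1 / (1.4142 · 1.118) ≈ 0.00015812

0.000158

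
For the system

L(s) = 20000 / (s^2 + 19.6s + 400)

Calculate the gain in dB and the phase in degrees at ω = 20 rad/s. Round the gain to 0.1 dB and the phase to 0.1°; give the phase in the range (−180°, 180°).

34.2 dB, -90.0°

At s = jω = j20:
quadratic: (j20)² + 19.6·j20 + 400 = 0 + j392 → |·| ≈ 392, ∠ ≈ 90.00°
|L| = 20000 / 392 ≈ 51.02
Gain = 20 log₁₀(51.02) ≈ 34.15 dB
∠L = 0.00° − 90.00° = -90.00°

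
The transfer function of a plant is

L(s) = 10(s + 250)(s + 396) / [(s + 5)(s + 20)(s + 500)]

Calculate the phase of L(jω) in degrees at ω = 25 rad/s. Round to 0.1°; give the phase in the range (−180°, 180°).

At s = jω = j25:
zero (s+250): 250 + j25 → |·| = √(250²+25²) = √63125 ≈ 251.25, ∠ = arctan(25/250) ≈ 5.71°
zero (s+396): 396 + j25 → |·| = √(396²+25²) = √157441 ≈ 396.79, ∠ = arctan(25/396) ≈ 3.61°
pole (s+5): 5 + j25 → |·| = √(5²+25²) = √650 ≈ 25.495, ∠ = arctan(25/5) ≈ 78.69°
pole (s+20): 20 + j25 → |·| = √(20²+25²) = √1025 ≈ 32.016, ∠ = arctan(25/20) ≈ 51.34°
pole (s+500): 500 + j25 → |·| = √(500²+25²) = √250625 ≈ 500.62, ∠ = arctan(25/500) ≈ 2.86°
∠L = 9.32° − 132.89° = -123.57°

-123.6°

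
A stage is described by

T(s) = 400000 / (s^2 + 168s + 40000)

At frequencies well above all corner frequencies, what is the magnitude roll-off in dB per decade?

-40 dB/decade

Each pole contributes −20 dB/decade at high frequency; each zero contributes +20 dB/decade.
Net: 0 zero(s) − 2 pole(s) → -40 dB/decade.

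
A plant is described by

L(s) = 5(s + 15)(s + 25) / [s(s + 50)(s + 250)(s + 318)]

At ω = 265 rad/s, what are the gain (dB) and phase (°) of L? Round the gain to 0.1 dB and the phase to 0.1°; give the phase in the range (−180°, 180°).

At s = jω = j265:
zero (s+15): 15 + j265 → |·| = √(15²+265²) = √70450 ≈ 265.42, ∠ = arctan(265/15) ≈ 86.76°
zero (s+25): 25 + j265 → |·| = √(25²+265²) = √70850 ≈ 266.18, ∠ = arctan(265/25) ≈ 84.61°
pole (s+50): 50 + j265 → |·| = √(50²+265²) = √72725 ≈ 269.68, ∠ = arctan(265/50) ≈ 79.32°
pole (s+250): 250 + j265 → |·| = √(250²+265²) = √132725 ≈ 364.31, ∠ = arctan(265/250) ≈ 46.67°
pole (s+318): 318 + j265 → |·| = √(318²+265²) = √171349 ≈ 413.94, ∠ = arctan(265/318) ≈ 39.81°
pole at origin: |s| = 265, ∠ = 90.00° (in denominator)
|L| = 5 · 70649 / 1.0777e+10 ≈ 3.2778e-05
Gain = 20 log₁₀(3.2778e-05) ≈ -89.69 dB
∠L = 171.37° − 255.80° = -84.43°

-89.7 dB, -84.4°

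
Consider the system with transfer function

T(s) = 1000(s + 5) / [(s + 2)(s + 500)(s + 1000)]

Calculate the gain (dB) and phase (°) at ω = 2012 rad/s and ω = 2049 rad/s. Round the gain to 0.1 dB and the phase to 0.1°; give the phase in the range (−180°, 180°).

ω = 2012: -73.4 dB, -139.7°; ω = 2049: -73.6 dB, -140.4°

At s = jω = j2012:
zero (s+5): 5 + j2012 → |·| = √(5²+2012²) = √4048169 ≈ 2012, ∠ = arctan(2012/5) ≈ 89.86°
pole (s+2): 2 + j2012 → |·| = √(2²+2012²) = √4048148 ≈ 2012, ∠ = arctan(2012/2) ≈ 89.94°
pole (s+500): 500 + j2012 → |·| = √(500²+2012²) = √4298144 ≈ 2073.2, ∠ = arctan(2012/500) ≈ 76.04°
pole (s+1000): 1000 + j2012 → |·| = √(1000²+2012²) = √5048144 ≈ 2246.8, ∠ = arctan(2012/1000) ≈ 63.57°
|T| = 1000 · 2012 / 9.372e+09 ≈ 0.00021468
Gain = 20 log₁₀(0.00021468) ≈ -73.36 dB
∠T = 89.86° − 229.55° = -139.69°

At s = jω = j2049:
zero (s+5): 5 + j2049 → |·| = √(5²+2049²) = √4198426 ≈ 2049, ∠ = arctan(2049/5) ≈ 89.86°
pole (s+2): 2 + j2049 → |·| = √(2²+2049²) = √4198405 ≈ 2049, ∠ = arctan(2049/2) ≈ 89.94°
pole (s+500): 500 + j2049 → |·| = √(500²+2049²) = √4448401 ≈ 2109.1, ∠ = arctan(2049/500) ≈ 76.29°
pole (s+1000): 1000 + j2049 → |·| = √(1000²+2049²) = √5198401 ≈ 2280, ∠ = arctan(2049/1000) ≈ 63.99°
|T| = 1000 · 2049 / 9.8531e+09 ≈ 0.00020795
Gain = 20 log₁₀(0.00020795) ≈ -73.64 dB
∠T = 89.86° − 230.22° = -140.36°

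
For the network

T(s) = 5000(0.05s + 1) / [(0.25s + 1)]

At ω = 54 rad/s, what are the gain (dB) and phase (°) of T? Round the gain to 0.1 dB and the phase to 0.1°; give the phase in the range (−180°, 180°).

At ω = 54 rad/s:
zero (1 + j54·0.05) = 1 + j2.7 → |·| ≈ 2.8792, ∠ ≈ 69.68°
pole (1 + j54·0.25) = 1 + j13.5 → |·| ≈ 13.537, ∠ ≈ 85.76°
|T| = 5000 · 2.8792 / (13.537) ≈ 1063.5
Gain = 20 log₁₀(1063.5) ≈ 60.53 dB
∠T = (69.68°) − (85.76°) = -16.08°

60.5 dB, -16.1°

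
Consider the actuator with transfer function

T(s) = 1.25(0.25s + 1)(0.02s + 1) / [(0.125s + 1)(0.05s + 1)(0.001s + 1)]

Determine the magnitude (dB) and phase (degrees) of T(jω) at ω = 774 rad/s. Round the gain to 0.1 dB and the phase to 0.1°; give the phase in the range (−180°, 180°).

At ω = 774 rad/s:
zero (1 + j774·0.25) = 1 + j193.5 → |·| ≈ 193.5, ∠ ≈ 89.70°
zero (1 + j774·0.02) = 1 + j15.48 → |·| ≈ 15.512, ∠ ≈ 86.30°
pole (1 + j774·0.125) = 1 + j96.75 → |·| ≈ 96.755, ∠ ≈ 89.41°
pole (1 + j774·0.05) = 1 + j38.7 → |·| ≈ 38.713, ∠ ≈ 88.52°
pole (1 + j774·0.001) = 1 + j0.774 → |·| ≈ 1.2645, ∠ ≈ 37.74°
|T| = 1.25 · 193.5 · 15.512 / (96.755 · 38.713 · 1.2645) ≈ 0.79215
Gain = 20 log₁₀(0.79215) ≈ -2.02 dB
∠T = (89.70° + 86.30°) − (89.41° + 88.52° + 37.74°) = -39.67°

-2.0 dB, -39.7°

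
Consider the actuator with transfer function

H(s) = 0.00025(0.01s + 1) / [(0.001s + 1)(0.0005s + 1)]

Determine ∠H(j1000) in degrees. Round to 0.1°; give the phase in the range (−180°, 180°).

12.7°

At ω = 1000 rad/s:
zero (1 + j1000·0.01) = 1 + j10 → |·| ≈ 10.05, ∠ ≈ 84.29°
pole (1 + j1000·0.001) = 1 + j1 → |·| ≈ 1.4142, ∠ ≈ 45.00°
pole (1 + j1000·0.0005) = 1 + j0.5 → |·| ≈ 1.118, ∠ ≈ 26.57°
∠H = (84.29°) − (45.00° + 26.57°) = 12.72°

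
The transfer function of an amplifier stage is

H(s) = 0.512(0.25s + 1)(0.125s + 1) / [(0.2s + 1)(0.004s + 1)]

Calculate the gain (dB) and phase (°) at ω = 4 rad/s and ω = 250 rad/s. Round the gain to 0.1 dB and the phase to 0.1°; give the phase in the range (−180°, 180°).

At ω = 4 rad/s:
zero (1 + j4·0.25) = 1 + j1 → |·| ≈ 1.4142, ∠ ≈ 45.00°
zero (1 + j4·0.125) = 1 + j0.5 → |·| ≈ 1.118, ∠ ≈ 26.57°
pole (1 + j4·0.2) = 1 + j0.8 → |·| ≈ 1.2806, ∠ ≈ 38.66°
pole (1 + j4·0.004) = 1 + j0.016 → |·| ≈ 1.0001, ∠ ≈ 0.92°
|H| = 0.512 · 1.4142 · 1.118 / (1.2806 · 1.0001) ≈ 0.63207
Gain = 20 log₁₀(0.63207) ≈ -3.98 dB
∠H = (45.00° + 26.57°) − (38.66° + 0.92°) = 31.99°

At ω = 250 rad/s:
zero (1 + j250·0.25) = 1 + j62.5 → |·| ≈ 62.508, ∠ ≈ 89.08°
zero (1 + j250·0.125) = 1 + j31.25 → |·| ≈ 31.266, ∠ ≈ 88.17°
pole (1 + j250·0.2) = 1 + j50 → |·| ≈ 50.01, ∠ ≈ 88.85°
pole (1 + j250·0.004) = 1 + j1 → |·| ≈ 1.4142, ∠ ≈ 45.00°
|H| = 0.512 · 62.508 · 31.266 / (50.01 · 1.4142) ≈ 14.148
Gain = 20 log₁₀(14.148) ≈ 23.01 dB
∠H = (89.08° + 88.17°) − (88.85° + 45.00°) = 43.40°

ω = 4: -4.0 dB, 32.0°; ω = 250: 23.0 dB, 43.4°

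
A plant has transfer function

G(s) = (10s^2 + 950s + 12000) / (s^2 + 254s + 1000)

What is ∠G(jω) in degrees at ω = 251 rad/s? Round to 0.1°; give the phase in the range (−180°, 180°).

24.7°

Substitute s = j251:
Numerator: 10(j251)^2 + 950(j251) + 12000 = -618010 + j238450
Denominator: (j251)^2 + 254(j251) + 1000 = -62001 + j63754
|N| = √(618010² + 238450²) ≈ 6.6242e+05, ∠N ≈ 158.90°
|D| = √(62001² + 63754²) ≈ 88931, ∠D ≈ 134.20°
∠G = 158.90° − 134.20° = 24.70°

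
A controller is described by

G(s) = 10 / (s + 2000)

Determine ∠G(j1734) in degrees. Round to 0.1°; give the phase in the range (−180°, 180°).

At s = jω = j1734:
pole (s+2000): 2000 + j1734 → |·| = √(2000²+1734²) = √7006756 ≈ 2647, ∠ = arctan(1734/2000) ≈ 40.93°
∠G = 0.00° − 40.93° = -40.93°

-40.9°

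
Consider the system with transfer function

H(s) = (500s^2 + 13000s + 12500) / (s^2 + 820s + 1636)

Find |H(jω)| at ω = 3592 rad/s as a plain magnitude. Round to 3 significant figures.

Substitute s = j3592:
Numerator: 500(j3592)^2 + 13000(j3592) + 12500 = -6451219500 + j46696000
Denominator: (j3592)^2 + 820(j3592) + 1636 = -12900828 + j2945440
|N| = √(6451219500² + 46696000²) ≈ 6.4514e+09, ∠N ≈ 179.59°
|D| = √(12900828² + 2945440²) ≈ 1.3233e+07, ∠D ≈ 167.14°
|H| = 6.4514e+09 / 1.3233e+07 ≈ 487.52

488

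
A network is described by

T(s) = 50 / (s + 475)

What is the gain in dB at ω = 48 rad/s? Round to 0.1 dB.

Substitute s = j48:
Numerator: 50 = 50 + j0
Denominator: (j48) + 475 = 475 + j48
|N| = √(50² + 0²) ≈ 50, ∠N ≈ 0.00°
|D| = √(475² + 48²) ≈ 477.42, ∠D ≈ 5.77°
|T| = 50 / 477.42 ≈ 0.10473
Gain = 20 log₁₀(0.10473) ≈ -19.60 dB

-19.6 dB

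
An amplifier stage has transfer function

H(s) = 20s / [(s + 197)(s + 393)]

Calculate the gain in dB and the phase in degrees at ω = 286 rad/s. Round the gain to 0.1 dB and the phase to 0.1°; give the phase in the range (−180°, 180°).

-29.4 dB, -1.5°

At s = jω = j286:
zero at origin: s = j286 → |·| = 286, ∠ = 90.00°
pole (s+197): 197 + j286 → |·| = √(197²+286²) = √120605 ≈ 347.28, ∠ = arctan(286/197) ≈ 55.44°
pole (s+393): 393 + j286 → |·| = √(393²+286²) = √236245 ≈ 486.05, ∠ = arctan(286/393) ≈ 36.04°
|H| = 20 · 286 / 1.688e+05 ≈ 0.033886
Gain = 20 log₁₀(0.033886) ≈ -29.40 dB
∠H = 90.00° − 91.48° = -1.48°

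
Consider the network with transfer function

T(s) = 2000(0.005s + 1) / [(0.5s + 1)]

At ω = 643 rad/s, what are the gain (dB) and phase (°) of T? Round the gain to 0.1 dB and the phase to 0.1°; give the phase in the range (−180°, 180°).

At ω = 643 rad/s:
zero (1 + j643·0.005) = 1 + j3.215 → |·| ≈ 3.3669, ∠ ≈ 72.72°
pole (1 + j643·0.5) = 1 + j321.5 → |·| ≈ 321.5, ∠ ≈ 89.82°
|T| = 2000 · 3.3669 / (321.5) ≈ 20.945
Gain = 20 log₁₀(20.945) ≈ 26.42 dB
∠T = (72.72°) − (89.82°) = -17.10°

26.4 dB, -17.1°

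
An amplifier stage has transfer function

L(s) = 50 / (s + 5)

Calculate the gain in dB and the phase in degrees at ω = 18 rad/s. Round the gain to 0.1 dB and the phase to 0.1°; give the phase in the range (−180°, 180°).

At s = jω = j18:
pole (s+5): 5 + j18 → |·| = √(5²+18²) = √349 ≈ 18.682, ∠ = arctan(18/5) ≈ 74.48°
|L| = 50 / 18.682 ≈ 2.6764
Gain = 20 log₁₀(2.6764) ≈ 8.55 dB
∠L = 0.00° − 74.48° = -74.48°

8.6 dB, -74.5°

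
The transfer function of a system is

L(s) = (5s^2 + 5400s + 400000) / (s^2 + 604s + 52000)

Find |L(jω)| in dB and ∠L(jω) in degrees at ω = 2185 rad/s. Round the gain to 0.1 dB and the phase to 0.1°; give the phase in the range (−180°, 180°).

14.6 dB, -11.1°

Substitute s = j2185:
Numerator: 5(j2185)^2 + 5400(j2185) + 400000 = -23471125 + j11799000
Denominator: (j2185)^2 + 604(j2185) + 52000 = -4722225 + j1319740
|N| = √(23471125² + 11799000²) ≈ 2.627e+07, ∠N ≈ 153.31°
|D| = √(4722225² + 1319740²) ≈ 4.9032e+06, ∠D ≈ 164.39°
|L| = 2.627e+07 / 4.9032e+06 ≈ 5.3577
Gain = 20 log₁₀(5.3577) ≈ 14.58 dB
∠L = 153.31° − 164.39° = -11.08°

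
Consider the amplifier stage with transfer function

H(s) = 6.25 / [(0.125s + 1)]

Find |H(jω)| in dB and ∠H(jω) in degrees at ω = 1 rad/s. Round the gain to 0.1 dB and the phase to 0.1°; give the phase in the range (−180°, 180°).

15.9 dB, -7.1°

At ω = 1 rad/s:
pole (1 + j1·0.125) = 1 + j0.125 → |·| ≈ 1.0078, ∠ ≈ 7.13°
|H| = 6.25 · 1 / (1.0078) ≈ 6.2016
Gain = 20 log₁₀(6.2016) ≈ 15.85 dB
∠H = (0°) − (7.13°) = -7.13°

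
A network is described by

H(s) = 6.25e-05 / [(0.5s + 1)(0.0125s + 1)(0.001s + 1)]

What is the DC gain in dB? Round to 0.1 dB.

H(0) = 6.25e-05 · 1 / 1 = 6.25e-05
20 log₁₀(6.25e-05) ≈ -84.08 dB

-84.1 dB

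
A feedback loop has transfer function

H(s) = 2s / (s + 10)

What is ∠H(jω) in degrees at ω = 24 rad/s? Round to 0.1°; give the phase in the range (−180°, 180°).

22.6°

At s = jω = j24:
zero at origin: s = j24 → |·| = 24, ∠ = 90.00°
pole (s+10): 10 + j24 → |·| = √(10²+24²) = √676 ≈ 26, ∠ = arctan(24/10) ≈ 67.38°
∠H = 90.00° − 67.38° = 22.62°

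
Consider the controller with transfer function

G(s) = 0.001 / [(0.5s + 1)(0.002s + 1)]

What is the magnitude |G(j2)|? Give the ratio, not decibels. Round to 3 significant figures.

0.000707

At ω = 2 rad/s:
pole (1 + j2·0.5) = 1 + j1 → |·| ≈ 1.4142, ∠ ≈ 45.00°
pole (1 + j2·0.002) = 1 + j0.004 → |·| ≈ 1, ∠ ≈ 0.23°
|G| = 0.001 · 1 / (1.4142 · 1) ≈ 0.00070711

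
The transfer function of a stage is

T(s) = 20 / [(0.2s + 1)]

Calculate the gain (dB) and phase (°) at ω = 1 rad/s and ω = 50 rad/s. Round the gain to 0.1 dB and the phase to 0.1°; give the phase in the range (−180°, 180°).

ω = 1: 25.9 dB, -11.3°; ω = 50: 6.0 dB, -84.3°

At ω = 1 rad/s:
pole (1 + j1·0.2) = 1 + j0.2 → |·| ≈ 1.0198, ∠ ≈ 11.31°
|T| = 20 · 1 / (1.0198) ≈ 19.612
Gain = 20 log₁₀(19.612) ≈ 25.85 dB
∠T = (0°) − (11.31°) = -11.31°

At ω = 50 rad/s:
pole (1 + j50·0.2) = 1 + j10 → |·| ≈ 10.05, ∠ ≈ 84.29°
|T| = 20 · 1 / (10.05) ≈ 1.99
Gain = 20 log₁₀(1.99) ≈ 5.98 dB
∠T = (0°) − (84.29°) = -84.29°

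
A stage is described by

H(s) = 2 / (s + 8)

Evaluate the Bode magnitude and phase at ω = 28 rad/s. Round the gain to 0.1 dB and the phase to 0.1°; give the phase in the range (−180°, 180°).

Substitute s = j28:
Numerator: 2 = 2 + j0
Denominator: (j28) + 8 = 8 + j28
|N| = √(2² + 0²) ≈ 2, ∠N ≈ 0.00°
|D| = √(8² + 28²) ≈ 29.12, ∠D ≈ 74.05°
|H| = 2 / 29.12 ≈ 0.068681
Gain = 20 log₁₀(0.068681) ≈ -23.26 dB
∠H = 0.00° − 74.05° = -74.05°

-23.3 dB, -74.1°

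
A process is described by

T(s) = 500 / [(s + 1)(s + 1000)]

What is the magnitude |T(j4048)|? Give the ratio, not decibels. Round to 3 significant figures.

2.96e-05

At s = jω = j4048:
pole (s+1): 1 + j4048 → |·| = √(1²+4048²) = √16386305 ≈ 4048, ∠ = arctan(4048/1) ≈ 89.99°
pole (s+1000): 1000 + j4048 → |·| = √(1000²+4048²) = √17386304 ≈ 4169.7, ∠ = arctan(4048/1000) ≈ 76.12°
|T| = 500 / 1.6879e+07 ≈ 2.9623e-05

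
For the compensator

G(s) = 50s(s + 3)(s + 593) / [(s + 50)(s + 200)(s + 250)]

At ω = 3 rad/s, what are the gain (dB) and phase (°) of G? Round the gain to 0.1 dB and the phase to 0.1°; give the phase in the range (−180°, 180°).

At s = jω = j3:
zero (s+3): 3 + j3 → |·| = √(3²+3²) = √18 ≈ 4.2426, ∠ = arctan(3/3) ≈ 45.00°
zero (s+593): 593 + j3 → |·| = √(593²+3²) = √351658 ≈ 593.01, ∠ = arctan(3/593) ≈ 0.29°
zero at origin: s = j3 → |·| = 3, ∠ = 90.00°
pole (s+50): 50 + j3 → |·| = √(50²+3²) = √2509 ≈ 50.09, ∠ = arctan(3/50) ≈ 3.43°
pole (s+200): 200 + j3 → |·| = √(200²+3²) = √40009 ≈ 200.02, ∠ = arctan(3/200) ≈ 0.86°
pole (s+250): 250 + j3 → |·| = √(250²+3²) = √62509 ≈ 250.02, ∠ = arctan(3/250) ≈ 0.69°
|G| = 50 · 7547.7 / 2.505e+06 ≈ 0.15065
Gain = 20 log₁₀(0.15065) ≈ -16.44 dB
∠G = 135.29° − 4.98° = 130.31°

-16.4 dB, 130.3°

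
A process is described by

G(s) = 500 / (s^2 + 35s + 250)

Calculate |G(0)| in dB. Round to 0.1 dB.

G(0) = 500 / 250 = 2
20 log₁₀(2) ≈ 6.02 dB

6.0 dB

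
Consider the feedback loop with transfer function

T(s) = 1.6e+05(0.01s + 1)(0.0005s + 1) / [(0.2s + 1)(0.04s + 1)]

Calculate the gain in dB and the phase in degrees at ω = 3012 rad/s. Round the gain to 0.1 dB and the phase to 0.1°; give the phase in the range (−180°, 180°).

41.6 dB, -34.9°

At ω = 3012 rad/s:
zero (1 + j3012·0.01) = 1 + j30.12 → |·| ≈ 30.137, ∠ ≈ 88.10°
zero (1 + j3012·0.0005) = 1 + j1.506 → |·| ≈ 1.8078, ∠ ≈ 56.42°
pole (1 + j3012·0.2) = 1 + j602.4 → |·| ≈ 602.4, ∠ ≈ 89.90°
pole (1 + j3012·0.04) = 1 + j120.48 → |·| ≈ 120.48, ∠ ≈ 89.52°
|T| = 1.6e+05 · 30.137 · 1.8078 / (602.4 · 120.48) ≈ 120.11
Gain = 20 log₁₀(120.11) ≈ 41.59 dB
∠T = (88.10° + 56.42°) − (89.90° + 89.52°) = -34.90°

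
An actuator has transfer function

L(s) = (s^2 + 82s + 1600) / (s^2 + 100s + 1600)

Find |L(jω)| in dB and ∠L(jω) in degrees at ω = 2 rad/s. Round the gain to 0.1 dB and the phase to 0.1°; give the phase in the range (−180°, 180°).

-0.0 dB, -1.3°

Substitute s = j2:
Numerator: (j2)^2 + 82(j2) + 1600 = 1596 + j164
Denominator: (j2)^2 + 100(j2) + 1600 = 1596 + j200
|N| = √(1596² + 164²) ≈ 1604.4, ∠N ≈ 5.87°
|D| = √(1596² + 200²) ≈ 1608.5, ∠D ≈ 7.14°
|L| = 1604.4 / 1608.5 ≈ 0.99745
Gain = 20 log₁₀(0.99745) ≈ -0.02 dB
∠L = 5.87° − 7.14° = -1.27°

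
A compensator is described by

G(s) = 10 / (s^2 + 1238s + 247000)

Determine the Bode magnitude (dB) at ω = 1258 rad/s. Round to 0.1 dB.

-106.2 dB

Substitute s = j1258:
Numerator: 10 = 10 + j0
Denominator: (j1258)^2 + 1238(j1258) + 247000 = -1335564 + j1557404
|N| = √(10² + 0²) ≈ 10, ∠N ≈ 0.00°
|D| = √(1335564² + 1557404²) ≈ 2.0516e+06, ∠D ≈ 130.61°
|G| = 10 / 2.0516e+06 ≈ 4.8742e-06
Gain = 20 log₁₀(4.8742e-06) ≈ -106.24 dB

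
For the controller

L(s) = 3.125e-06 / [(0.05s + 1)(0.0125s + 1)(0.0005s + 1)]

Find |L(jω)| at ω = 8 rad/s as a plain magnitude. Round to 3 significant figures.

2.89e-06

At ω = 8 rad/s:
pole (1 + j8·0.05) = 1 + j0.4 → |·| ≈ 1.077, ∠ ≈ 21.80°
pole (1 + j8·0.0125) = 1 + j0.1 → |·| ≈ 1.005, ∠ ≈ 5.71°
pole (1 + j8·0.0005) = 1 + j0.004 → |·| ≈ 1, ∠ ≈ 0.23°
|L| = 3.125e-06 · 1 / (1.077 · 1.005 · 1) ≈ 2.8871e-06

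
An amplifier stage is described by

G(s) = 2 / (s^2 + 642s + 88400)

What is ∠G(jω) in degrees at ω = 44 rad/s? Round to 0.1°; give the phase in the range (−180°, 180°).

-18.1°

Substitute s = j44:
Numerator: 2 = 2 + j0
Denominator: (j44)^2 + 642(j44) + 88400 = 86464 + j28248
|N| = √(2² + 0²) ≈ 2, ∠N ≈ 0.00°
|D| = √(86464² + 28248²) ≈ 90961, ∠D ≈ 18.09°
∠G = 0.00° − 18.09° = -18.09°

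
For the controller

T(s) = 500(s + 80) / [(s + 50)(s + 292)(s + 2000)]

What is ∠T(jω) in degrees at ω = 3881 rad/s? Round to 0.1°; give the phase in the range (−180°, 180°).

At s = jω = j3881:
zero (s+80): 80 + j3881 → |·| = √(80²+3881²) = √15068561 ≈ 3881.8, ∠ = arctan(3881/80) ≈ 88.82°
pole (s+50): 50 + j3881 → |·| = √(50²+3881²) = √15064661 ≈ 3881.3, ∠ = arctan(3881/50) ≈ 89.26°
pole (s+292): 292 + j3881 → |·| = √(292²+3881²) = √15147425 ≈ 3892, ∠ = arctan(3881/292) ≈ 85.70°
pole (s+2000): 2000 + j3881 → |·| = √(2000²+3881²) = √19062161 ≈ 4366, ∠ = arctan(3881/2000) ≈ 62.74°
∠T = 88.82° − 237.70° = -148.88°

-148.9°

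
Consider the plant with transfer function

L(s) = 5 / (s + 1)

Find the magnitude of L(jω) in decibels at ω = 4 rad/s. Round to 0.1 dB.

1.7 dB

Substitute s = j4:
Numerator: 5 = 5 + j0
Denominator: (j4) + 1 = 1 + j4
|N| = √(5² + 0²) ≈ 5, ∠N ≈ 0.00°
|D| = √(1² + 4²) ≈ 4.1231, ∠D ≈ 75.96°
|L| = 5 / 4.1231 ≈ 1.2127
Gain = 20 log₁₀(1.2127) ≈ 1.68 dB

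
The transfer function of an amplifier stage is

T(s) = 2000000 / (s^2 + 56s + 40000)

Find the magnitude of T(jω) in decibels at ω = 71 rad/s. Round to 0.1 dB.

35.1 dB

At s = jω = j71:
quadratic: (j71)² + 56·j71 + 40000 = 34959 + j3976 → |·| ≈ 35184, ∠ ≈ 6.49°
|T| = 2000000 / 35184 ≈ 56.844
Gain = 20 log₁₀(56.844) ≈ 35.09 dB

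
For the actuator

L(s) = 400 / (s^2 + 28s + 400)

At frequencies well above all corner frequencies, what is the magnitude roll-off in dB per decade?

-40 dB/decade

Each pole contributes −20 dB/decade at high frequency; each zero contributes +20 dB/decade.
Net: 0 zero(s) − 2 pole(s) → -40 dB/decade.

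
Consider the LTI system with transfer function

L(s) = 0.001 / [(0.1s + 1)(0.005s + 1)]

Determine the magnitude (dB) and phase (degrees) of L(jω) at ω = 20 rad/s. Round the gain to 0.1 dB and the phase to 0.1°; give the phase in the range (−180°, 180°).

-67.0 dB, -69.1°

At ω = 20 rad/s:
pole (1 + j20·0.1) = 1 + j2 → |·| ≈ 2.2361, ∠ ≈ 63.43°
pole (1 + j20·0.005) = 1 + j0.1 → |·| ≈ 1.005, ∠ ≈ 5.71°
|L| = 0.001 · 1 / (2.2361 · 1.005) ≈ 0.00044498
Gain = 20 log₁₀(0.00044498) ≈ -67.03 dB
∠L = (0°) − (63.43° + 5.71°) = -69.14°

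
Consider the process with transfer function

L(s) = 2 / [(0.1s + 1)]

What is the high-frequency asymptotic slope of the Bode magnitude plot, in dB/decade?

-20 dB/decade

Each pole contributes −20 dB/decade at high frequency; each zero contributes +20 dB/decade.
Net: 0 zero(s) − 1 pole(s) → -20 dB/decade.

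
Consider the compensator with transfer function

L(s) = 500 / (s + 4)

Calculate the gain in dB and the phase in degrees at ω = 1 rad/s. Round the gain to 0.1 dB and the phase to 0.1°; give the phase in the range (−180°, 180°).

Substitute s = j1:
Numerator: 500 = 500 + j0
Denominator: (j1) + 4 = 4 + j1
|N| = √(500² + 0²) ≈ 500, ∠N ≈ 0.00°
|D| = √(4² + 1²) ≈ 4.1231, ∠D ≈ 14.04°
|L| = 500 / 4.1231 ≈ 121.27
Gain = 20 log₁₀(121.27) ≈ 41.68 dB
∠L = 0.00° − 14.04° = -14.04°

41.7 dB, -14.0°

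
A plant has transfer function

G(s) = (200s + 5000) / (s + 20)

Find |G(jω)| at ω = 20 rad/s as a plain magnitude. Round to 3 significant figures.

Substitute s = j20:
Numerator: 200(j20) + 5000 = 5000 + j4000
Denominator: (j20) + 20 = 20 + j20
|N| = √(5000² + 4000²) ≈ 6403.1, ∠N ≈ 38.66°
|D| = √(20² + 20²) ≈ 28.284, ∠D ≈ 45.00°
|G| = 6403.1 / 28.284 ≈ 226.39

226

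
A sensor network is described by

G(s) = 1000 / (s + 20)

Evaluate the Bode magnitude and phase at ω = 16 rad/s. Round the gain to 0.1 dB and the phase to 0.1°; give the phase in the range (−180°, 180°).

31.8 dB, -38.7°

Substitute s = j16:
Numerator: 1000 = 1000 + j0
Denominator: (j16) + 20 = 20 + j16
|N| = √(1000² + 0²) ≈ 1000, ∠N ≈ 0.00°
|D| = √(20² + 16²) ≈ 25.612, ∠D ≈ 38.66°
|G| = 1000 / 25.612 ≈ 39.044
Gain = 20 log₁₀(39.044) ≈ 31.83 dB
∠G = 0.00° − 38.66° = -38.66°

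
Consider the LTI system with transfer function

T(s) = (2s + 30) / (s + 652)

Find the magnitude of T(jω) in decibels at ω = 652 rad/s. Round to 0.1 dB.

3.0 dB

Substitute s = j652:
Numerator: 2(j652) + 30 = 30 + j1304
Denominator: (j652) + 652 = 652 + j652
|N| = √(30² + 1304²) ≈ 1304.3, ∠N ≈ 88.68°
|D| = √(652² + 652²) ≈ 922.07, ∠D ≈ 45.00°
|T| = 1304.3 / 922.07 ≈ 1.4145
Gain = 20 log₁₀(1.4145) ≈ 3.01 dB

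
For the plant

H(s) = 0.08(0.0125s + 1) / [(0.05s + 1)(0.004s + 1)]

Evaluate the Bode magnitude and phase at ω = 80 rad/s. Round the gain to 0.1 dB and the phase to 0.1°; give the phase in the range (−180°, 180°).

-31.7 dB, -48.7°

At ω = 80 rad/s:
zero (1 + j80·0.0125) = 1 + j1 → |·| ≈ 1.4142, ∠ ≈ 45.00°
pole (1 + j80·0.05) = 1 + j4 → |·| ≈ 4.1231, ∠ ≈ 75.96°
pole (1 + j80·0.004) = 1 + j0.32 → |·| ≈ 1.05, ∠ ≈ 17.74°
|H| = 0.08 · 1.4142 / (4.1231 · 1.05) ≈ 0.026133
Gain = 20 log₁₀(0.026133) ≈ -31.66 dB
∠H = (45.00°) − (75.96° + 17.74°) = -48.70°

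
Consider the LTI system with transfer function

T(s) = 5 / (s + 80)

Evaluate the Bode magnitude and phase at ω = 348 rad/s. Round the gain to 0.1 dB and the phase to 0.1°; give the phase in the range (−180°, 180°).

At s = jω = j348:
pole (s+80): 80 + j348 → |·| = √(80²+348²) = √127504 ≈ 357.08, ∠ = arctan(348/80) ≈ 77.05°
|T| = 5 / 357.08 ≈ 0.014002
Gain = 20 log₁₀(0.014002) ≈ -37.08 dB
∠T = 0.00° − 77.05° = -77.05°

-37.1 dB, -77.1°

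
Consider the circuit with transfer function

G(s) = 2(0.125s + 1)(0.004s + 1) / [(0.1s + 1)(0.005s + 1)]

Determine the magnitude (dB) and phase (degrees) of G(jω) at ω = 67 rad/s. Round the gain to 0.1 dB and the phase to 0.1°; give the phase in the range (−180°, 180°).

7.8 dB, -1.8°

At ω = 67 rad/s:
zero (1 + j67·0.125) = 1 + j8.375 → |·| ≈ 8.4345, ∠ ≈ 83.19°
zero (1 + j67·0.004) = 1 + j0.268 → |·| ≈ 1.0353, ∠ ≈ 15.00°
pole (1 + j67·0.1) = 1 + j6.7 → |·| ≈ 6.7742, ∠ ≈ 81.51°
pole (1 + j67·0.005) = 1 + j0.335 → |·| ≈ 1.0546, ∠ ≈ 18.52°
|G| = 2 · 8.4345 · 1.0353 / (6.7742 · 1.0546) ≈ 2.4446
Gain = 20 log₁₀(2.4446) ≈ 7.76 dB
∠G = (83.19° + 15.00°) − (81.51° + 18.52°) = -1.84°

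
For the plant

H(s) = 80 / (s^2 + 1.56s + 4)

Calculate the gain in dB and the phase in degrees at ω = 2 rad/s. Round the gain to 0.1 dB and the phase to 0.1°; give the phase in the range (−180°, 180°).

At s = jω = j2:
quadratic: (j2)² + 1.56·j2 + 4 = 0 + j3.12 → |·| ≈ 3.12, ∠ ≈ 90.00°
|H| = 80 / 3.12 ≈ 25.641
Gain = 20 log₁₀(25.641) ≈ 28.18 dB
∠H = 0.00° − 90.00° = -90.00°

28.2 dB, -90.0°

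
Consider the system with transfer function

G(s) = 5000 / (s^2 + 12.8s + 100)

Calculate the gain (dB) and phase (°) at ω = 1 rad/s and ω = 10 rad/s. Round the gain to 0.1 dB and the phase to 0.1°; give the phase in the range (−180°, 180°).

At s = jω = j1:
quadratic: (j1)² + 12.8·j1 + 100 = 99 + j12.8 → |·| ≈ 99.824, ∠ ≈ 7.37°
|G| = 5000 / 99.824 ≈ 50.088
Gain = 20 log₁₀(50.088) ≈ 33.99 dB
∠G = 0.00° − 7.37° = -7.37°

At s = jω = j10:
quadratic: (j10)² + 12.8·j10 + 100 = 0 + j128 → |·| ≈ 128, ∠ ≈ 90.00°
|G| = 5000 / 128 ≈ 39.062
Gain = 20 log₁₀(39.062) ≈ 31.84 dB
∠G = 0.00° − 90.00° = -90.00°

ω = 1: 34.0 dB, -7.4°; ω = 10: 31.8 dB, -90.0°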